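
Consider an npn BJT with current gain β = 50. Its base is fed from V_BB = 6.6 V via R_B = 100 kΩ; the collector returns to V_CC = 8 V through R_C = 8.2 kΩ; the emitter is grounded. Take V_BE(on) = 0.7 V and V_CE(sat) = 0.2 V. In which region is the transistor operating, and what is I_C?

saturation; I_C ≈ 0.95 mA

Assume active: I_B = (6.6 − 0.7)/100 = 0.059 mA, giving I_C = β·I_B = 2.95 mA.
But then V_CE = 8 − 2.95×8.2 = -16.2 V < V_CE(sat) = 0.2 V — impossible in the active region.
So the transistor is saturated. With V_CE = 0.2 V, I_C = (V_CC − 0.2)/R_C = 7.8/8.2 = 0.951 mA.
Check: β·I_B = 2.95 mA > I_C = 0.951 mA, confirming saturation.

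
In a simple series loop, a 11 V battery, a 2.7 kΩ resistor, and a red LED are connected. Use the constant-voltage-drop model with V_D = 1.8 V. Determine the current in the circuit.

KVL around the loop: 11 = V_D + I·R = 1.8 + I × 2.7 kΩ.
So I = (11 − 1.8) / 2.7 kΩ = 9.2 / 2.7 = 3.41 mA.

I ≈ 3.4 mA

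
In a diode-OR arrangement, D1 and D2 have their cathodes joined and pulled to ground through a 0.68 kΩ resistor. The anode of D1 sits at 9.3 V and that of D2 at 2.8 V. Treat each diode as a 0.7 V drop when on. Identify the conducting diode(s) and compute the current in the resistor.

Only D1 conducts; I_R ≈ 13 mA

Assume both conduct. Then node N would need to be at both 9.3−0.7 = 8.6 V and 2.8−0.7 = 2.1 V, which is impossible.
Assume only D1 conducts: V_N = 9.3 − 0.7 = 8.6 V, so I_R = 8.6/0.68 = 12.6 mA.
Check D2: its anode-to-cathode voltage is 2.8 − 8.6 = -5.8 V < 0.7 V, so it is off. The assumption is consistent.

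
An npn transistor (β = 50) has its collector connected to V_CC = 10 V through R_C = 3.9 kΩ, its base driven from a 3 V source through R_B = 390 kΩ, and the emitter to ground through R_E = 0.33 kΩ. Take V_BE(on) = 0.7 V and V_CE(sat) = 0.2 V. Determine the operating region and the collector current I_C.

active; I_C ≈ 0.28 mA

Assume active. Base-emitter loop: I_B = (V_BB − V_BE)/(R_B + (β+1)R_E) = (3 − 0.7)/(390 + 51×0.33) = 0.00565 mA.
I_C = β·I_B = 50×0.00565 = 0.283 mA.
V_CE = V_CC − I_C·R_C − I_E·R_E = 10 − 0.283×3.9 − 0.288×0.33 = 8.8 V > V_CE(sat), so the active-region assumption holds.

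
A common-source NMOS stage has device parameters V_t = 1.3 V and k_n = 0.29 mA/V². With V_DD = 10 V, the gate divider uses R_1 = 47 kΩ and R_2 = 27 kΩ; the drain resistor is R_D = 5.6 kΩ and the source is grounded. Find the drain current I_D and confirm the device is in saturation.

V_G = V_DD·R_2/(R_1+R_2) = 10×27/74 = 3.65 V. With the source grounded, V_GS = V_G = 3.65 V.
Assume saturation: I_D = (k_n/2)(V_GS − V_t)² = (0.29/2)×(3.65 − 1.3)² = 0.145×2.35² = 0.8 mA.
V_DS = V_DD − I_D·R_D = 10 − 0.8×5.6 = 5.52 V.
Saturation requires V_DS ≥ V_GS − V_t = 2.35 V; 5.52 ≥ 2.35 ✓.

I_D ≈ 0.8 mA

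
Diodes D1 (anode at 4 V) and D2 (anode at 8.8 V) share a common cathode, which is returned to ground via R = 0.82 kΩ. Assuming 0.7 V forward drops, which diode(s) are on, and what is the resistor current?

Assume both conduct. Then node N would need to be at both 4−0.7 = 3.3 V and 8.8−0.7 = 8.1 V, which is impossible.
Assume only D2 conducts: V_N = 8.8 − 0.7 = 8.1 V, so I_R = 8.1/0.82 = 9.88 mA.
Check D1: its anode-to-cathode voltage is 4 − 8.1 = -4.1 V < 0.7 V, so it is off. The assumption is consistent.

Only D2 conducts; I_R ≈ 9.9 mA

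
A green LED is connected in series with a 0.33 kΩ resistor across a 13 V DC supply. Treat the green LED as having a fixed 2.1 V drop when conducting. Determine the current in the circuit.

KVL around the loop: 13 = V_D + I·R = 2.1 + I × 0.33 kΩ.
So I = (13 − 2.1) / 0.33 kΩ = 10.9 / 0.33 = 33 mA.

I ≈ 33 mA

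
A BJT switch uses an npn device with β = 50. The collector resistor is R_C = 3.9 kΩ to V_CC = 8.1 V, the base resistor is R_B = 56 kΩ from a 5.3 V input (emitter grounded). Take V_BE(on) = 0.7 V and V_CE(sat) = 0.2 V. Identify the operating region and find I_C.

Assume active: I_B = (5.3 − 0.7)/56 = 0.0821 mA, giving I_C = β·I_B = 4.11 mA.
But then V_CE = 8.1 − 4.11×3.9 = -7.92 V < V_CE(sat) = 0.2 V — impossible in the active region.
So the transistor is saturated. With V_CE = 0.2 V, I_C = (V_CC − 0.2)/R_C = 7.9/3.9 = 2.03 mA.
Check: β·I_B = 4.11 mA > I_C = 2.03 mA, confirming saturation.

saturation; I_C ≈ 2 mA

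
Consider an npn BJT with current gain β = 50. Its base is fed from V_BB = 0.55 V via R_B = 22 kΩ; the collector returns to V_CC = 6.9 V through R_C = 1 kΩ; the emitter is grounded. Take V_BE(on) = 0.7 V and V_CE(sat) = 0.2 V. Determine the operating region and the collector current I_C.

V_BB = 0.55 V ≤ V_BE(on) = 0.7 V, so the base-emitter junction is not forward biased.
The transistor is in cutoff: I_B = I_C = 0.

cutoff; I_C ≈ 0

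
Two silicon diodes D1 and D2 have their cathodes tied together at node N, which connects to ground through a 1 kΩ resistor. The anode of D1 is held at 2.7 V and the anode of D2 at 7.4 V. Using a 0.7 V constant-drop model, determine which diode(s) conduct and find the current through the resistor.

Only D2 conducts; I_R ≈ 6.7 mA

Assume both conduct. Then node N would need to be at both 2.7−0.7 = 2 V and 7.4−0.7 = 6.7 V, which is impossible.
Assume only D2 conducts: V_N = 7.4 − 0.7 = 6.7 V, so I_R = 6.7/1 = 6.7 mA.
Check D1: its anode-to-cathode voltage is 2.7 − 6.7 = -4 V < 0.7 V, so it is off. The assumption is consistent.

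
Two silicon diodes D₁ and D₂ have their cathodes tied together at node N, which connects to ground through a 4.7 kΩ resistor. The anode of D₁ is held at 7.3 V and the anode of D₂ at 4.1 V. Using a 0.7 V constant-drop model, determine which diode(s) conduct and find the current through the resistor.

Only D₁ conducts; I_R ≈ 1.4 mA

Assume both conduct. Then node N would need to be at both 7.3−0.7 = 6.6 V and 4.1−0.7 = 3.4 V, which is impossible.
Assume only D₁ conducts: V_N = 7.3 − 0.7 = 6.6 V, so I_R = 6.6/4.7 = 1.4 mA.
Check D₂: its anode-to-cathode voltage is 4.1 − 6.6 = -2.5 V < 0.7 V, so it is off. The assumption is consistent.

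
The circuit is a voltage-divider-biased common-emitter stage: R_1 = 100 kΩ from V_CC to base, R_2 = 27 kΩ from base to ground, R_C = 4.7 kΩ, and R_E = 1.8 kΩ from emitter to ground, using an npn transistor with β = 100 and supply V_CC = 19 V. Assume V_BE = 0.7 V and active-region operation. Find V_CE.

Thevenize the base divider: V_Th = V_CC·R_2/(R_1+R_2) = 19×27/127 = 4.04 V, R_Th = R_1‖R_2 = 21.3 kΩ.
Base-emitter loop: V_Th = I_B·R_Th + V_BE + (β+1)I_B·R_E, so I_B = (4.04 − 0.7) / (21.3 + 101×1.8) = 0.0164 mA.
I_C = β·I_B = 100×0.0164 = 1.64 mA, and I_E = (β+1)I_B = 1.66 mA.
V_CE = V_CC − I_C·R_C − I_E·R_E = 19 − 1.64×4.7 − 1.66×1.8 = 8.28 V.
V_CE = 8.28 V > 0.2 V confirms active-region operation.

V_CE ≈ 8.3 V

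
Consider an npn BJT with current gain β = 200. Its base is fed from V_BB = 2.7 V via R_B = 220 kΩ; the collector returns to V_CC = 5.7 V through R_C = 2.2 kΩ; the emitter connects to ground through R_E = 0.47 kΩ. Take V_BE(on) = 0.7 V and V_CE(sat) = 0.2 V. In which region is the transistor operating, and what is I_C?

Assume active. Base-emitter loop: I_B = (V_BB − V_BE)/(R_B + (β+1)R_E) = (2.7 − 0.7)/(220 + 201×0.47) = 0.00636 mA.
I_C = β·I_B = 200×0.00636 = 1.27 mA.
V_CE = V_CC − I_C·R_C − I_E·R_E = 5.7 − 1.27×2.2 − 1.28×0.47 = 2.3 V > V_CE(sat), so the active-region assumption holds.

active; I_C ≈ 1.3 mA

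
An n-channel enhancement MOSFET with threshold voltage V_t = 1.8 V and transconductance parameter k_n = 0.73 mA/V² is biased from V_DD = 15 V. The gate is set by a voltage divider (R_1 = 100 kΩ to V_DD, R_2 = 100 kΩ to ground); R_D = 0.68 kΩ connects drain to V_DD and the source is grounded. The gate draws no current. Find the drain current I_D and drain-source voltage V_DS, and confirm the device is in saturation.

I_D ≈ 12 mA, V_DS ≈ 6.9 V

V_G = V_DD·R_2/(R_1+R_2) = 15×100/200 = 7.5 V. With the source grounded, V_GS = V_G = 7.5 V.
Assume saturation: I_D = (k_n/2)(V_GS − V_t)² = (0.73/2)×(7.5 − 1.8)² = 0.365×5.7² = 11.9 mA.
V_DS = V_DD − I_D·R_D = 15 − 11.9×0.68 = 6.94 V.
Saturation requires V_DS ≥ V_GS − V_t = 5.7 V; 6.94 ≥ 5.7 ✓.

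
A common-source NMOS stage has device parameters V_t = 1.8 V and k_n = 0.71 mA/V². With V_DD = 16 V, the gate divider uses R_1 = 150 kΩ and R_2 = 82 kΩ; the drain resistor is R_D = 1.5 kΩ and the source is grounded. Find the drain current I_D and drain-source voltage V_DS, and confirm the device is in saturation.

I_D ≈ 5.3 mA, V_DS ≈ 8.1 V

V_G = V_DD·R_2/(R_1+R_2) = 16×82/232 = 5.66 V. With the source grounded, V_GS = V_G = 5.66 V.
Assume saturation: I_D = (k_n/2)(V_GS − V_t)² = (0.71/2)×(5.66 − 1.8)² = 0.355×3.86² = 5.28 mA.
V_DS = V_DD − I_D·R_D = 16 − 5.28×1.5 = 8.09 V.
Saturation requires V_DS ≥ V_GS − V_t = 3.86 V; 8.09 ≥ 3.86 ✓.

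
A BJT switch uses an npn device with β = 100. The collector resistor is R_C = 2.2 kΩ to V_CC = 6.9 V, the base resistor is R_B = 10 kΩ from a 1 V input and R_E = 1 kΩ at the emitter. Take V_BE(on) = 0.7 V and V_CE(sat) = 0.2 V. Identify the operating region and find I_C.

Assume active. Base-emitter loop: I_B = (V_BB − V_BE)/(R_B + (β+1)R_E) = (1 − 0.7)/(10 + 101×1) = 0.0027 mA.
I_C = β·I_B = 100×0.0027 = 0.27 mA.
V_CE = V_CC − I_C·R_C − I_E·R_E = 6.9 − 0.27×2.2 − 0.273×1 = 6.03 V > V_CE(sat), so the active-region assumption holds.

active; I_C ≈ 0.27 mA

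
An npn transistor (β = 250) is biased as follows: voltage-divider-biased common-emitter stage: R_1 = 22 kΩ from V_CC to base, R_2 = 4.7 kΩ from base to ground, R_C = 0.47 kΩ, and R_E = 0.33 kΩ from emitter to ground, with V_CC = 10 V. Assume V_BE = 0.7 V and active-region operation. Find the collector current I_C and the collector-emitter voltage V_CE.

Thevenize the base divider: V_Th = V_CC·R_2/(R_1+R_2) = 10×4.7/26.7 = 1.76 V, R_Th = R_1‖R_2 = 3.87 kΩ.
Base-emitter loop: V_Th = I_B·R_Th + V_BE + (β+1)I_B·R_E, so I_B = (1.76 − 0.7) / (3.87 + 251×0.33) = 0.0122 mA.
I_C = β·I_B = 250×0.0122 = 3.06 mA, and I_E = (β+1)I_B = 3.07 mA.
V_CE = V_CC − I_C·R_C − I_E·R_E = 10 − 3.06×0.47 − 3.07×0.33 = 7.55 V.
V_CE = 7.55 V > 0.2 V confirms active-region operation.

I_C ≈ 3.1 mA, V_CE ≈ 7.6 V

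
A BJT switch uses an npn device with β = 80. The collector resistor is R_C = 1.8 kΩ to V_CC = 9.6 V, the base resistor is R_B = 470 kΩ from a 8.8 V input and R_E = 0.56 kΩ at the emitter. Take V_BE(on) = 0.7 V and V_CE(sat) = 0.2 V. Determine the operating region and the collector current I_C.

active; I_C ≈ 1.3 mA

Assume active. Base-emitter loop: I_B = (V_BB − V_BE)/(R_B + (β+1)R_E) = (8.8 − 0.7)/(470 + 81×0.56) = 0.0157 mA.
I_C = β·I_B = 80×0.0157 = 1.26 mA.
V_CE = V_CC − I_C·R_C − I_E·R_E = 9.6 − 1.26×1.8 − 1.27×0.56 = 6.62 V > V_CE(sat), so the active-region assumption holds.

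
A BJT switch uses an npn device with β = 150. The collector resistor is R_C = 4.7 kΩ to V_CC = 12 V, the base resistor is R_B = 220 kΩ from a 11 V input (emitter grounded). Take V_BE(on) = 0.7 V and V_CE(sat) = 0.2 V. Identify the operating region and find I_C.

saturation; I_C ≈ 2.5 mA

Assume active: I_B = (11 − 0.7)/220 = 0.0468 mA, giving I_C = β·I_B = 7.02 mA.
But then V_CE = 12 − 7.02×4.7 = -21 V < V_CE(sat) = 0.2 V — impossible in the active region.
So the transistor is saturated. With V_CE = 0.2 V, I_C = (V_CC − 0.2)/R_C = 11.8/4.7 = 2.51 mA.
Check: β·I_B = 7.02 mA > I_C = 2.51 mA, confirming saturation.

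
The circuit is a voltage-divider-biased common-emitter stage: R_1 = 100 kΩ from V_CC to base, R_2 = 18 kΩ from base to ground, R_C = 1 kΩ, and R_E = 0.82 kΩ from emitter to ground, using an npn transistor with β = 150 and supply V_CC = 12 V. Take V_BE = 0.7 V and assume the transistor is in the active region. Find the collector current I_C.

I_C ≈ 1.2 mA

Thevenize the base divider: V_Th = V_CC·R_2/(R_1+R_2) = 12×18/118 = 1.83 V, R_Th = R_1‖R_2 = 15.3 kΩ.
Base-emitter loop: V_Th = I_B·R_Th + V_BE + (β+1)I_B·R_E, so I_B = (1.83 − 0.7) / (15.3 + 151×0.82) = 0.00813 mA.
I_C = β·I_B = 150×0.00813 = 1.22 mA, and I_E = (β+1)I_B = 1.23 mA.
V_CE = V_CC − I_C·R_C − I_E·R_E = 12 − 1.22×1 − 1.23×0.82 = 9.77 V.
V_CE = 9.77 V > 0.2 V confirms active-region operation.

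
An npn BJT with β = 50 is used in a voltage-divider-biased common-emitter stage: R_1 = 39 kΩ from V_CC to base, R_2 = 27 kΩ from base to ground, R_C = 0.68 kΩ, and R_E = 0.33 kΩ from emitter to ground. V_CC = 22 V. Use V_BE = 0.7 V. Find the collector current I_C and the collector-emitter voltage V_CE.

I_C ≈ 13 mA, V_CE ≈ 9.1 V

Thevenize the base divider: V_Th = V_CC·R_2/(R_1+R_2) = 22×27/66 = 9 V, R_Th = R_1‖R_2 = 16 kΩ.
Base-emitter loop: V_Th = I_B·R_Th + V_BE + (β+1)I_B·R_E, so I_B = (9 − 0.7) / (16 + 51×0.33) = 0.253 mA.
I_C = β·I_B = 50×0.253 = 12.7 mA, and I_E = (β+1)I_B = 12.9 mA.
V_CE = V_CC − I_C·R_C − I_E·R_E = 22 − 12.7×0.68 − 12.9×0.33 = 9.13 V.
V_CE = 9.13 V > 0.2 V confirms active-region operation.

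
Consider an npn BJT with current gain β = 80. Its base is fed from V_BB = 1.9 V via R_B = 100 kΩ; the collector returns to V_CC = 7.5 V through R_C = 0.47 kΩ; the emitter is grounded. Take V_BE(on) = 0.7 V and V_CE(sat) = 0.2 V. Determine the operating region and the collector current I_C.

Assume active. Base-emitter loop: I_B = (V_BB − V_BE)/R_B = (1.9 − 0.7)/100 = 0.012 mA.
I_C = β·I_B = 80×0.012 = 0.96 mA.
V_CE = V_CC − I_C·R_C = 7.5 − 0.96×0.47 = 7.05 V > V_CE(sat), so the active-region assumption holds.

active; I_C ≈ 0.96 mA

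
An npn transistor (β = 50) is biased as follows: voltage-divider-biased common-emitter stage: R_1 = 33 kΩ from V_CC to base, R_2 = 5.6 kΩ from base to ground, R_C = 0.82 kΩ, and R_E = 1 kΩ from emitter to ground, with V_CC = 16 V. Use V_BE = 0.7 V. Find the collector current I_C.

Thevenize the base divider: V_Th = V_CC·R_2/(R_1+R_2) = 16×5.6/38.6 = 2.32 V, R_Th = R_1‖R_2 = 4.79 kΩ.
Base-emitter loop: V_Th = I_B·R_Th + V_BE + (β+1)I_B·R_E, so I_B = (2.32 − 0.7) / (4.79 + 51×1) = 0.0291 mA.
I_C = β·I_B = 50×0.0291 = 1.45 mA, and I_E = (β+1)I_B = 1.48 mA.
V_CE = V_CC − I_C·R_C − I_E·R_E = 16 − 1.45×0.82 − 1.48×1 = 13.3 V.
V_CE = 13.3 V > 0.2 V confirms active-region operation.

I_C ≈ 1.5 mA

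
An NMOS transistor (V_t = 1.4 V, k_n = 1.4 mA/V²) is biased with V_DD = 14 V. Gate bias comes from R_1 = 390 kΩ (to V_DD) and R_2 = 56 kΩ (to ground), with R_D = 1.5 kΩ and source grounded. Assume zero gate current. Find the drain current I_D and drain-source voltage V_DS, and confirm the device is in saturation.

I_D ≈ 0.09 mA, V_DS ≈ 14 V

V_G = V_DD·R_2/(R_1+R_2) = 14×56/446 = 1.76 V. With the source grounded, V_GS = V_G = 1.76 V.
Assume saturation: I_D = (k_n/2)(V_GS − V_t)² = (1.4/2)×(1.76 − 1.4)² = 0.7×0.358² = 0.0896 mA.
V_DS = V_DD − I_D·R_D = 14 − 0.0896×1.5 = 13.9 V.
Saturation requires V_DS ≥ V_GS − V_t = 0.358 V; 13.9 ≥ 0.358 ✓.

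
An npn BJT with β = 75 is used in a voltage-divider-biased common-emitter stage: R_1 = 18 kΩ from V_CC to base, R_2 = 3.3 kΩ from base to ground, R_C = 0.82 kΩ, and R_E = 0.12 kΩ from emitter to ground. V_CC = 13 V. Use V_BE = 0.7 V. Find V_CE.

V_CE ≈ 5.2 V

Thevenize the base divider: V_Th = V_CC·R_2/(R_1+R_2) = 13×3.3/21.3 = 2.01 V, R_Th = R_1‖R_2 = 2.79 kΩ.
Base-emitter loop: V_Th = I_B·R_Th + V_BE + (β+1)I_B·R_E, so I_B = (2.01 − 0.7) / (2.79 + 76×0.12) = 0.11 mA.
I_C = β·I_B = 75×0.11 = 8.28 mA, and I_E = (β+1)I_B = 8.39 mA.
V_CE = V_CC − I_C·R_C − I_E·R_E = 13 − 8.28×0.82 − 8.39×0.12 = 5.21 V.
V_CE = 5.21 V > 0.2 V confirms active-region operation.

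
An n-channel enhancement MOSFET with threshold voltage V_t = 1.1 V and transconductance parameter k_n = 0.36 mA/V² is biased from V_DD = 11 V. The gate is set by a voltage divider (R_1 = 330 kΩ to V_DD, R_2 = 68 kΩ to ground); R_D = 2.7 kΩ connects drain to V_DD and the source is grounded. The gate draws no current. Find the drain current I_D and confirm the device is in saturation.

I_D ≈ 0.11 mA

V_G = V_DD·R_2/(R_1+R_2) = 11×68/398 = 1.88 V. With the source grounded, V_GS = V_G = 1.88 V.
Assume saturation: I_D = (k_n/2)(V_GS − V_t)² = (0.36/2)×(1.88 − 1.1)² = 0.18×0.779² = 0.109 mA.
V_DS = V_DD − I_D·R_D = 11 − 0.109×2.7 = 10.7 V.
Saturation requires V_DS ≥ V_GS − V_t = 0.779 V; 10.7 ≥ 0.779 ✓.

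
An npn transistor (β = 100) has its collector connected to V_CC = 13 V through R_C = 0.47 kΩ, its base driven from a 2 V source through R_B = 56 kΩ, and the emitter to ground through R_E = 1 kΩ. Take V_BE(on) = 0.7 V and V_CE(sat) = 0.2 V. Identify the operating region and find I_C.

Assume active. Base-emitter loop: I_B = (V_BB − V_BE)/(R_B + (β+1)R_E) = (2 − 0.7)/(56 + 101×1) = 0.00828 mA.
I_C = β·I_B = 100×0.00828 = 0.828 mA.
V_CE = V_CC − I_C·R_C − I_E·R_E = 13 − 0.828×0.47 − 0.836×1 = 11.8 V > V_CE(sat), so the active-region assumption holds.

active; I_C ≈ 0.83 mA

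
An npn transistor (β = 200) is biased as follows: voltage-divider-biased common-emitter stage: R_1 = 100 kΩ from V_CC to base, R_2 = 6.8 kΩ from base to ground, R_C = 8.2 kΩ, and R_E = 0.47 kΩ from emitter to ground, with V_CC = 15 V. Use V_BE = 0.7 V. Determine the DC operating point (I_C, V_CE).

Thevenize the base divider: V_Th = V_CC·R_2/(R_1+R_2) = 15×6.8/107 = 0.955 V, R_Th = R_1‖R_2 = 6.37 kΩ.
Base-emitter loop: V_Th = I_B·R_Th + V_BE + (β+1)I_B·R_E, so I_B = (0.955 − 0.7) / (6.37 + 201×0.47) = 0.00253 mA.
I_C = β·I_B = 200×0.00253 = 0.506 mA, and I_E = (β+1)I_B = 0.508 mA.
V_CE = V_CC − I_C·R_C − I_E·R_E = 15 − 0.506×8.2 − 0.508×0.47 = 10.6 V.
V_CE = 10.6 V > 0.2 V confirms active-region operation.

I_C ≈ 0.51 mA, V_CE ≈ 11 V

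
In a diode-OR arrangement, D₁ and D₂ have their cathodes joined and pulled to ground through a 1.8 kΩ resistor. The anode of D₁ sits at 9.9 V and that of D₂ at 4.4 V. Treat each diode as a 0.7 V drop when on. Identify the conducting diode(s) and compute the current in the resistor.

Assume both conduct. Then node N would need to be at both 9.9−0.7 = 9.2 V and 4.4−0.7 = 3.7 V, which is impossible.
Assume only D₁ conducts: V_N = 9.9 − 0.7 = 9.2 V, so I_R = 9.2/1.8 = 5.11 mA.
Check D₂: its anode-to-cathode voltage is 4.4 − 9.2 = -4.8 V < 0.7 V, so it is off. The assumption is consistent.

Only D₁ conducts; I_R ≈ 5.1 mA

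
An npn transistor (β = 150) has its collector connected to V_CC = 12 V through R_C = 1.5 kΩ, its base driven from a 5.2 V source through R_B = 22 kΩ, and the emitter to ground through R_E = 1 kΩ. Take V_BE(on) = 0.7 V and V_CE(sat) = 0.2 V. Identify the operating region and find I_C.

active; I_C ≈ 3.9 mA

Assume active. Base-emitter loop: I_B = (V_BB − V_BE)/(R_B + (β+1)R_E) = (5.2 − 0.7)/(22 + 151×1) = 0.026 mA.
I_C = β·I_B = 150×0.026 = 3.9 mA.
V_CE = V_CC − I_C·R_C − I_E·R_E = 12 − 3.9×1.5 − 3.93×1 = 2.22 V > V_CE(sat), so the active-region assumption holds.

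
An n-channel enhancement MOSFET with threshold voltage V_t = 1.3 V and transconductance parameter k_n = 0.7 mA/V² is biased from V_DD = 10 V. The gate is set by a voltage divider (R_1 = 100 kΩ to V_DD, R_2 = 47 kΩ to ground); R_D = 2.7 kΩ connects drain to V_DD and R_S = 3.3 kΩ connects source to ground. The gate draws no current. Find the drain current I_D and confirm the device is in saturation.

V_G = V_DD·R_2/(R_1+R_2) = 10×47/147 = 3.2 V.
Assume saturation: I_D = (k_n/2)(V_GS − V_t)² with V_GS = V_G − I_D·R_S = 3.2 − 3.3·I_D.
Substituting gives 3.81·I_D² − 5.38·I_D + 1.26 = 0, with roots I_D = 0.296 or 1.12 mA.
The root I_D = 1.12 mA gives V_GS = -0.486 V ≤ V_t, so take I_D = 0.296 mA.
Then V_GS = 2.22 V and V_DS = V_DD − I_D(R_D+R_S) = 10 − 0.296×6 = 8.22 V.
Saturation requires V_DS ≥ V_GS − V_t = 0.92 V; 8.22 ≥ 0.92 ✓.

I_D ≈ 0.3 mA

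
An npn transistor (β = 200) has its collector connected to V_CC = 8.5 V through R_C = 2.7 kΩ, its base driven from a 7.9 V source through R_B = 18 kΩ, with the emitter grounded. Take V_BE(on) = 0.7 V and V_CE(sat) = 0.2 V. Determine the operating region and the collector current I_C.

saturation; I_C ≈ 3.1 mA

Assume active: I_B = (7.9 − 0.7)/18 = 0.4 mA, giving I_C = β·I_B = 80 mA.
But then V_CE = 8.5 − 80×2.7 = -208 V < V_CE(sat) = 0.2 V — impossible in the active region.
So the transistor is saturated. With V_CE = 0.2 V, I_C = (V_CC − 0.2)/R_C = 8.3/2.7 = 3.07 mA.
Check: β·I_B = 80 mA > I_C = 3.07 mA, confirming saturation.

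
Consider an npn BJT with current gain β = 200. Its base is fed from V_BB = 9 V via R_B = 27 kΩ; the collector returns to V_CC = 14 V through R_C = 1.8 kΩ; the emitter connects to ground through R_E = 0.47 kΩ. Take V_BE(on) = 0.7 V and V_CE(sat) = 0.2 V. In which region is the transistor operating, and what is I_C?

saturation; I_C ≈ 6 mA

Assume active: I_B = (9 − 0.7)/(27 + 201×0.47) = 0.0683 mA, I_C = β·I_B = 13.7 mA.
Then V_CE = 14 − 13.7×1.8 − 13.7×0.47 = -17.1 V < 0.2 V — the active assumption fails.
Re-solve with V_CE = 0.2 V. KCL at the emitter: V_E/R_E = (V_BB−0.7−V_E)/R_B + (V_CC−0.2−V_E)/R_C, giving V_E = 2.93 V.
I_C = (V_CC − 0.2 − V_E)/R_C = (13.8 − 2.93)/1.8 = 6.04 mA.
Check: I_B = (8.3 − 2.93)/27 = 0.199 mA, and β·I_B = 39.8 mA > I_C, confirming saturation.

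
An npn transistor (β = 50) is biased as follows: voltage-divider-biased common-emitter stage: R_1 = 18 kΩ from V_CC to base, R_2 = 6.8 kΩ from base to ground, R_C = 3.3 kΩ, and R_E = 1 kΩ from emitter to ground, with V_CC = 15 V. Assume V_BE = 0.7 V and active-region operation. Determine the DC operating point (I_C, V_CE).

Thevenize the base divider: V_Th = V_CC·R_2/(R_1+R_2) = 15×6.8/24.8 = 4.11 V, R_Th = R_1‖R_2 = 4.94 kΩ.
Base-emitter loop: V_Th = I_B·R_Th + V_BE + (β+1)I_B·R_E, so I_B = (4.11 − 0.7) / (4.94 + 51×1) = 0.061 mA.
I_C = β·I_B = 50×0.061 = 3.05 mA, and I_E = (β+1)I_B = 3.11 mA.
V_CE = V_CC − I_C·R_C − I_E·R_E = 15 − 3.05×3.3 − 3.11×1 = 1.82 V.
V_CE = 1.82 V > 0.2 V confirms active-region operation.

I_C ≈ 3.1 mA, V_CE ≈ 1.8 V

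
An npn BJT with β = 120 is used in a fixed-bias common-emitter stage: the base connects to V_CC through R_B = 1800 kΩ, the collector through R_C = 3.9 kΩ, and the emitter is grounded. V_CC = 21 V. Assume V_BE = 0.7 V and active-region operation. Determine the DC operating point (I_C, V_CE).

Base loop: V_CC = I_B·R_B + V_BE, so I_B = (21 − 0.7)/1800 kΩ = 0.0113 mA.
In the active region I_C = β·I_B = 120 × 0.0113 = 1.35 mA.
Collector loop: V_CE = V_CC − I_C·R_C = 21 − 1.35×3.9 = 15.7 V.
Since V_CE = 15.7 V > V_CE(sat) ≈ 0.2 V, the transistor is in the active region as assumed.

I_C ≈ 1.4 mA, V_CE ≈ 16 V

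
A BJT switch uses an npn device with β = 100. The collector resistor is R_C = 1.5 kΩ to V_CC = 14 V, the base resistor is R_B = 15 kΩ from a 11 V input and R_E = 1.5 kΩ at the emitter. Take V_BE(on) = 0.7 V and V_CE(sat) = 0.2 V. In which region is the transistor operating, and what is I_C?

saturation; I_C ≈ 4.5 mA

Assume active: I_B = (11 − 0.7)/(15 + 101×1.5) = 0.0619 mA, I_C = β·I_B = 6.19 mA.
Then V_CE = 14 − 6.19×1.5 − 6.25×1.5 = -4.65 V < 0.2 V — the active assumption fails.
Re-solve with V_CE = 0.2 V. KCL at the emitter: V_E/R_E = (V_BB−0.7−V_E)/R_B + (V_CC−0.2−V_E)/R_C, giving V_E = 7.06 V.
I_C = (V_CC − 0.2 − V_E)/R_C = (13.8 − 7.06)/1.5 = 4.49 mA.
Check: I_B = (10.3 − 7.06)/15 = 0.216 mA, and β·I_B = 21.6 mA > I_C, confirming saturation.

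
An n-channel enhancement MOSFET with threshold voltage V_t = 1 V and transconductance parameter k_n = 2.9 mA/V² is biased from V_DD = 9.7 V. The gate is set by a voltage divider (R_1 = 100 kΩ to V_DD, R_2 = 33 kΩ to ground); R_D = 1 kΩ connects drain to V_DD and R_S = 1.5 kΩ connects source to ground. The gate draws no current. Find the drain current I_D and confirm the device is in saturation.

I_D ≈ 0.53 mA

V_G = V_DD·R_2/(R_1+R_2) = 9.7×33/133 = 2.41 V.
Assume saturation: I_D = (k_n/2)(V_GS − V_t)² with V_GS = V_G − I_D·R_S = 2.41 − 1.5·I_D.
Substituting gives 3.26·I_D² − 7.12·I_D + 2.87 = 0, with roots I_D = 0.533 or 1.65 mA.
The root I_D = 1.65 mA gives V_GS = -0.0663 V ≤ V_t, so take I_D = 0.533 mA.
Then V_GS = 1.61 V and V_DS = V_DD − I_D(R_D+R_S) = 9.7 − 0.533×2.5 = 8.37 V.
Saturation requires V_DS ≥ V_GS − V_t = 0.607 V; 8.37 ≥ 0.607 ✓.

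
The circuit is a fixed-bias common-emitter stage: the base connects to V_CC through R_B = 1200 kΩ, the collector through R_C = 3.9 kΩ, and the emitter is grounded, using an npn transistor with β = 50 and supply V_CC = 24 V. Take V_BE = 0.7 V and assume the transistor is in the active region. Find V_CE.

Base loop: V_CC = I_B·R_B + V_BE, so I_B = (24 − 0.7)/1200 kΩ = 0.0194 mA.
In the active region I_C = β·I_B = 50 × 0.0194 = 0.971 mA.
Collector loop: V_CE = V_CC − I_C·R_C = 24 − 0.971×3.9 = 20.2 V.
Since V_CE = 20.2 V > V_CE(sat) ≈ 0.2 V, the transistor is in the active region as assumed.

V_CE ≈ 20 V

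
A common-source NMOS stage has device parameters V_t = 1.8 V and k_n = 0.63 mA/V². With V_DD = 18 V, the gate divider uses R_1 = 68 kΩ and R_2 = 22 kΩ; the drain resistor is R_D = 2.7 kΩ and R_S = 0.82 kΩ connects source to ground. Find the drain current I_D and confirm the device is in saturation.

V_G = V_DD·R_2/(R_1+R_2) = 18×22/90 = 4.4 V.
Assume saturation: I_D = (k_n/2)(V_GS − V_t)² with V_GS = V_G − I_D·R_S = 4.4 − 0.82·I_D.
Substituting gives 0.212·I_D² − 2.34·I_D + 2.13 = 0, with roots I_D = 0.999 or 10.1 mA.
The root I_D = 10.1 mA gives V_GS = -3.85 V ≤ V_t, so take I_D = 0.999 mA.
Then V_GS = 3.58 V and V_DS = V_DD − I_D(R_D+R_S) = 18 − 0.999×3.52 = 14.5 V.
Saturation requires V_DS ≥ V_GS − V_t = 1.78 V; 14.5 ≥ 1.78 ✓.

I_D ≈ 1 mA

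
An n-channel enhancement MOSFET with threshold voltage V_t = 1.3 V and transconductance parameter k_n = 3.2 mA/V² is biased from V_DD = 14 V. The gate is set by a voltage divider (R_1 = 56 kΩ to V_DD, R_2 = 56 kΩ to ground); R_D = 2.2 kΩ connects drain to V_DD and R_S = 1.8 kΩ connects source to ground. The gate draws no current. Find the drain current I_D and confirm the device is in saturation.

I_D ≈ 2.5 mA

V_G = V_DD·R_2/(R_1+R_2) = 14×56/112 = 7 V.
Assume saturation: I_D = (k_n/2)(V_GS − V_t)² with V_GS = V_G − I_D·R_S = 7 − 1.8·I_D.
Substituting gives 5.18·I_D² − 33.8·I_D + 52 = 0, with roots I_D = 2.48 or 4.05 mA.
The root I_D = 4.05 mA gives V_GS = -0.291 V ≤ V_t, so take I_D = 2.48 mA.
Then V_GS = 2.54 V and V_DS = V_DD − I_D(R_D+R_S) = 14 − 2.48×4 = 4.1 V.
Saturation requires V_DS ≥ V_GS − V_t = 1.24 V; 4.1 ≥ 1.24 ✓.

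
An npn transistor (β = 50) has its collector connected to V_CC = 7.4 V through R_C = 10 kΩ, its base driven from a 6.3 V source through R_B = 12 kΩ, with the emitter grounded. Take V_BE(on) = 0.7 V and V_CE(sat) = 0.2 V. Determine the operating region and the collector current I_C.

Assume active: I_B = (6.3 − 0.7)/12 = 0.467 mA, giving I_C = β·I_B = 23.3 mA.
But then V_CE = 7.4 − 23.3×10 = -226 V < V_CE(sat) = 0.2 V — impossible in the active region.
So the transistor is saturated. With V_CE = 0.2 V, I_C = (V_CC − 0.2)/R_C = 7.2/10 = 0.72 mA.
Check: β·I_B = 23.3 mA > I_C = 0.72 mA, confirming saturation.

saturation; I_C ≈ 0.72 mA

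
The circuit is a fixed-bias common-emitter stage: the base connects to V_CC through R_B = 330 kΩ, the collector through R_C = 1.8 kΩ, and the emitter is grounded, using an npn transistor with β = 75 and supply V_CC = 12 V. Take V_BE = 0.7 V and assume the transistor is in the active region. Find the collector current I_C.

I_C ≈ 2.6 mA

Base loop: V_CC = I_B·R_B + V_BE, so I_B = (12 − 0.7)/330 kΩ = 0.0342 mA.
In the active region I_C = β·I_B = 75 × 0.0342 = 2.57 mA.
Collector loop: V_CE = V_CC − I_C·R_C = 12 − 2.57×1.8 = 7.38 V.
Since V_CE = 7.38 V > V_CE(sat) ≈ 0.2 V, the transistor is in the active region as assumed.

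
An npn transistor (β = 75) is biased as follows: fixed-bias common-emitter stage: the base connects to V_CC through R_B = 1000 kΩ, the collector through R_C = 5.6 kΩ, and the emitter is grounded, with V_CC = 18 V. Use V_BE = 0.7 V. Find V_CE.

V_CE ≈ 11 V

Base loop: V_CC = I_B·R_B + V_BE, so I_B = (18 − 0.7)/1000 kΩ = 0.0173 mA.
In the active region I_C = β·I_B = 75 × 0.0173 = 1.3 mA.
Collector loop: V_CE = V_CC − I_C·R_C = 18 − 1.3×5.6 = 10.7 V.
Since V_CE = 10.7 V > V_CE(sat) ≈ 0.2 V, the transistor is in the active region as assumed.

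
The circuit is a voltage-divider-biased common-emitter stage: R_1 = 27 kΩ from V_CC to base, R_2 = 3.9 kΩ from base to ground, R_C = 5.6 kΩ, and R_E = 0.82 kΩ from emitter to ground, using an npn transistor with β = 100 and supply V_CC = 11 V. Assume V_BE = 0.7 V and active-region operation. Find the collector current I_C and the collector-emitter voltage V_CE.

I_C ≈ 0.8 mA, V_CE ≈ 5.9 V

Thevenize the base divider: V_Th = V_CC·R_2/(R_1+R_2) = 11×3.9/30.9 = 1.39 V, R_Th = R_1‖R_2 = 3.41 kΩ.
Base-emitter loop: V_Th = I_B·R_Th + V_BE + (β+1)I_B·R_E, so I_B = (1.39 − 0.7) / (3.41 + 101×0.82) = 0.00798 mA.
I_C = β·I_B = 100×0.00798 = 0.798 mA, and I_E = (β+1)I_B = 0.806 mA.
V_CE = V_CC − I_C·R_C − I_E·R_E = 11 − 0.798×5.6 − 0.806×0.82 = 5.87 V.
V_CE = 5.87 V > 0.2 V confirms active-region operation.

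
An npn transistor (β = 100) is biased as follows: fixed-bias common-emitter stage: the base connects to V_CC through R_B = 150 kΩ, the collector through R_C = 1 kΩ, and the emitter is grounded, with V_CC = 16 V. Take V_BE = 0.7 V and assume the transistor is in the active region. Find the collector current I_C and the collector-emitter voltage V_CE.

I_C ≈ 10 mA, V_CE ≈ 5.8 V

Base loop: V_CC = I_B·R_B + V_BE, so I_B = (16 − 0.7)/150 kΩ = 0.102 mA.
In the active region I_C = β·I_B = 100 × 0.102 = 10.2 mA.
Collector loop: V_CE = V_CC − I_C·R_C = 16 − 10.2×1 = 5.8 V.
Since V_CE = 5.8 V > V_CE(sat) ≈ 0.2 V, the transistor is in the active region as assumed.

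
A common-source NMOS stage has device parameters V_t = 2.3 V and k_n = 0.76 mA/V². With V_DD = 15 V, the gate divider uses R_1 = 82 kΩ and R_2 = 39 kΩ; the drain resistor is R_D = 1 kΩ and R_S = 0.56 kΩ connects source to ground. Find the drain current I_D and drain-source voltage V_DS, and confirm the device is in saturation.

V_G = V_DD·R_2/(R_1+R_2) = 15×39/121 = 4.83 V.
Assume saturation: I_D = (k_n/2)(V_GS − V_t)² with V_GS = V_G − I_D·R_S = 4.83 − 0.56·I_D.
Substituting gives 0.119·I_D² − 2.08·I_D + 2.44 = 0, with roots I_D = 1.27 or 16.2 mA.
The root I_D = 16.2 mA gives V_GS = -4.22 V ≤ V_t, so take I_D = 1.27 mA.
Then V_GS = 4.13 V and V_DS = V_DD − I_D(R_D+R_S) = 15 − 1.27×1.56 = 13 V.
Saturation requires V_DS ≥ V_GS − V_t = 1.83 V; 13 ≥ 1.83 ✓.

I_D ≈ 1.3 mA, V_DS ≈ 13 V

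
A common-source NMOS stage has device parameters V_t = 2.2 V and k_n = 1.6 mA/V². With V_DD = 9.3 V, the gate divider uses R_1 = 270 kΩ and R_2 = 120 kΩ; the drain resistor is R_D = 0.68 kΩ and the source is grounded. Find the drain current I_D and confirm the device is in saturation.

I_D ≈ 0.35 mA

V_G = V_DD·R_2/(R_1+R_2) = 9.3×120/390 = 2.86 V. With the source grounded, V_GS = V_G = 2.86 V.
Assume saturation: I_D = (k_n/2)(V_GS − V_t)² = (1.6/2)×(2.86 − 2.2)² = 0.8×0.662² = 0.35 mA.
V_DS = V_DD − I_D·R_D = 9.3 − 0.35×0.68 = 9.06 V.
Saturation requires V_DS ≥ V_GS − V_t = 0.662 V; 9.06 ≥ 0.662 ✓.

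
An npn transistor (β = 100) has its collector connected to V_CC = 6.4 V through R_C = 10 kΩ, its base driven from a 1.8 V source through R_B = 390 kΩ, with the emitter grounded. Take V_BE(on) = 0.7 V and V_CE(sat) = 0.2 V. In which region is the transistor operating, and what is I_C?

Assume active. Base-emitter loop: I_B = (V_BB − V_BE)/R_B = (1.8 − 0.7)/390 = 0.00282 mA.
I_C = β·I_B = 100×0.00282 = 0.282 mA.
V_CE = V_CC − I_C·R_C = 6.4 − 0.282×10 = 3.58 V > V_CE(sat), so the active-region assumption holds.

active; I_C ≈ 0.28 mA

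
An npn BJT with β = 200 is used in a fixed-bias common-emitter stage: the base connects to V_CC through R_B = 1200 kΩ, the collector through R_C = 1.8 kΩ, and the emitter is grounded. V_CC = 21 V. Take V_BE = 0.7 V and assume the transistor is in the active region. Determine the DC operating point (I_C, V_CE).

I_C ≈ 3.4 mA, V_CE ≈ 15 V

Base loop: V_CC = I_B·R_B + V_BE, so I_B = (21 − 0.7)/1200 kΩ = 0.0169 mA.
In the active region I_C = β·I_B = 200 × 0.0169 = 3.38 mA.
Collector loop: V_CE = V_CC − I_C·R_C = 21 − 3.38×1.8 = 14.9 V.
Since V_CE = 14.9 V > V_CE(sat) ≈ 0.2 V, the transistor is in the active region as assumed.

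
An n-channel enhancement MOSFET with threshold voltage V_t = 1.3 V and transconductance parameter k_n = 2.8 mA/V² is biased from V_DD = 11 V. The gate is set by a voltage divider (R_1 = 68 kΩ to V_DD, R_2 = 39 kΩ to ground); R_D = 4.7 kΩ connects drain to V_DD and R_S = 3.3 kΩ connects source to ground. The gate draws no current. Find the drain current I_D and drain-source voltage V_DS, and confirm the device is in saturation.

I_D ≈ 0.62 mA, V_DS ≈ 6 V

V_G = V_DD·R_2/(R_1+R_2) = 11×39/107 = 4.01 V.
Assume saturation: I_D = (k_n/2)(V_GS − V_t)² with V_GS = V_G − I_D·R_S = 4.01 − 3.3·I_D.
Substituting gives 15.2·I_D² − 26·I_D + 10.3 = 0, with roots I_D = 0.619 or 1.09 mA.
The root I_D = 1.09 mA gives V_GS = 0.418 V ≤ V_t, so take I_D = 0.619 mA.
Then V_GS = 1.97 V and V_DS = V_DD − I_D(R_D+R_S) = 11 − 0.619×8 = 6.04 V.
Saturation requires V_DS ≥ V_GS − V_t = 0.665 V; 6.04 ≥ 0.665 ✓.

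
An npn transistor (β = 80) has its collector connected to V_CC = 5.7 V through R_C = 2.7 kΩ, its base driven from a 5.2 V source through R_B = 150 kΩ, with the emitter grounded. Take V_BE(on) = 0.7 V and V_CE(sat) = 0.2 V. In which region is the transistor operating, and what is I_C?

Assume active: I_B = (5.2 − 0.7)/150 = 0.03 mA, giving I_C = β·I_B = 2.4 mA.
But then V_CE = 5.7 − 2.4×2.7 = -0.78 V < V_CE(sat) = 0.2 V — impossible in the active region.
So the transistor is saturated. With V_CE = 0.2 V, I_C = (V_CC − 0.2)/R_C = 5.5/2.7 = 2.04 mA.
Check: β·I_B = 2.4 mA > I_C = 2.04 mA, confirming saturation.

saturation; I_C ≈ 2 mA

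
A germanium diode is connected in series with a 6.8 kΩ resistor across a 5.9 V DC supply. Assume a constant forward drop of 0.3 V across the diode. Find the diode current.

I ≈ 0.82 mA

KVL around the loop: 5.9 = V_D + I·R = 0.3 + I × 6.8 kΩ.
So I = (5.9 − 0.3) / 6.8 kΩ = 5.6 / 6.8 = 0.824 mA.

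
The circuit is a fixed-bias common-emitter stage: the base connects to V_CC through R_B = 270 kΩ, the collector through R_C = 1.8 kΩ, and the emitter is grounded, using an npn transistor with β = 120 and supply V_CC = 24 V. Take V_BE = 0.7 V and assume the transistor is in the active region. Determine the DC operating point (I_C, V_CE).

I_C ≈ 10 mA, V_CE ≈ 5.4 V

Base loop: V_CC = I_B·R_B + V_BE, so I_B = (24 − 0.7)/270 kΩ = 0.0863 mA.
In the active region I_C = β·I_B = 120 × 0.0863 = 10.4 mA.
Collector loop: V_CE = V_CC − I_C·R_C = 24 − 10.4×1.8 = 5.36 V.
Since V_CE = 5.36 V > V_CE(sat) ≈ 0.2 V, the transistor is in the active region as assumed.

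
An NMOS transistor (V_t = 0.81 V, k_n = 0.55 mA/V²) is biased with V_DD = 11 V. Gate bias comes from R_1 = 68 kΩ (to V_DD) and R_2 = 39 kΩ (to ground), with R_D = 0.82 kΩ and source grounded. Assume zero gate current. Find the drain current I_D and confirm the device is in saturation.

I_D ≈ 2.8 mA

V_G = V_DD·R_2/(R_1+R_2) = 11×39/107 = 4.01 V. With the source grounded, V_GS = V_G = 4.01 V.
Assume saturation: I_D = (k_n/2)(V_GS − V_t)² = (0.55/2)×(4.01 − 0.81)² = 0.275×3.2² = 2.81 mA.
V_DS = V_DD − I_D·R_D = 11 − 2.81×0.82 = 8.69 V.
Saturation requires V_DS ≥ V_GS − V_t = 3.2 V; 8.69 ≥ 3.2 ✓.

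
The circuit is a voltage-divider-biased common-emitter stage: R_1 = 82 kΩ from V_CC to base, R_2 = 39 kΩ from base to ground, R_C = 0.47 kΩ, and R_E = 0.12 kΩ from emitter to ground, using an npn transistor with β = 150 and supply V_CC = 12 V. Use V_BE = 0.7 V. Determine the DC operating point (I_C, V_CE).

Thevenize the base divider: V_Th = V_CC·R_2/(R_1+R_2) = 12×39/121 = 3.87 V, R_Th = R_1‖R_2 = 26.4 kΩ.
Base-emitter loop: V_Th = I_B·R_Th + V_BE + (β+1)I_B·R_E, so I_B = (3.87 − 0.7) / (26.4 + 151×0.12) = 0.0711 mA.
I_C = β·I_B = 150×0.0711 = 10.7 mA, and I_E = (β+1)I_B = 10.7 mA.
V_CE = V_CC − I_C·R_C − I_E·R_E = 12 − 10.7×0.47 − 10.7×0.12 = 5.7 V.
V_CE = 5.7 V > 0.2 V confirms active-region operation.

I_C ≈ 11 mA, V_CE ≈ 5.7 V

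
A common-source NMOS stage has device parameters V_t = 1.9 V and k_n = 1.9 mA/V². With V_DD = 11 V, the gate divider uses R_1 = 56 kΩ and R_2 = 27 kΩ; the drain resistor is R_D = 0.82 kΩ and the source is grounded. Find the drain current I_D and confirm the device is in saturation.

I_D ≈ 2.7 mA

V_G = V_DD·R_2/(R_1+R_2) = 11×27/83 = 3.58 V. With the source grounded, V_GS = V_G = 3.58 V.
Assume saturation: I_D = (k_n/2)(V_GS − V_t)² = (1.9/2)×(3.58 − 1.9)² = 0.95×1.68² = 2.68 mA.
V_DS = V_DD − I_D·R_D = 11 − 2.68×0.82 = 8.81 V.
Saturation requires V_DS ≥ V_GS − V_t = 1.68 V; 8.81 ≥ 1.68 ✓.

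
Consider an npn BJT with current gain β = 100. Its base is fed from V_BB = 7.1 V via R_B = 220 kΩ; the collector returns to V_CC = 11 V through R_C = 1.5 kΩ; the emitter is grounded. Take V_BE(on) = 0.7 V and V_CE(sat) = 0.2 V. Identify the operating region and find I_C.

active; I_C ≈ 2.9 mA

Assume active. Base-emitter loop: I_B = (V_BB − V_BE)/R_B = (7.1 − 0.7)/220 = 0.0291 mA.
I_C = β·I_B = 100×0.0291 = 2.91 mA.
V_CE = V_CC − I_C·R_C = 11 − 2.91×1.5 = 6.64 V > V_CE(sat), so the active-region assumption holds.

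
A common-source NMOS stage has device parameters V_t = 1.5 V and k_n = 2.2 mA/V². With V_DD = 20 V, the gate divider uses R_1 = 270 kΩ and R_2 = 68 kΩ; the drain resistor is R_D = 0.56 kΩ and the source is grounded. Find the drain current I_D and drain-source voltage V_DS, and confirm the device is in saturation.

V_G = V_DD·R_2/(R_1+R_2) = 20×68/338 = 4.02 V. With the source grounded, V_GS = V_G = 4.02 V.
Assume saturation: I_D = (k_n/2)(V_GS − V_t)² = (2.2/2)×(4.02 − 1.5)² = 1.1×2.52² = 7.01 mA.
V_DS = V_DD − I_D·R_D = 20 − 7.01×0.56 = 16.1 V.
Saturation requires V_DS ≥ V_GS − V_t = 2.52 V; 16.1 ≥ 2.52 ✓.

I_D ≈ 7 mA, V_DS ≈ 16 V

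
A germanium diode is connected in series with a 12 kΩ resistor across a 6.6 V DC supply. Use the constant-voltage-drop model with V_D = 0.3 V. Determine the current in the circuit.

KVL around the loop: 6.6 = V_D + I·R = 0.3 + I × 12 kΩ.
So I = (6.6 − 0.3) / 12 kΩ = 6.3 / 12 = 0.525 mA.

I ≈ 0.53 mA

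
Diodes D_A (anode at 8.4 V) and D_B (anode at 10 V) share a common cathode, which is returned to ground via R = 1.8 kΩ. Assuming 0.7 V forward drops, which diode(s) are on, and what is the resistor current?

Only D_B conducts; I_R ≈ 5.2 mA

Assume both conduct. Then node N would need to be at both 8.4−0.7 = 7.7 V and 10−0.7 = 9.3 V, which is impossible.
Assume only D_B conducts: V_N = 10 − 0.7 = 9.3 V, so I_R = 9.3/1.8 = 5.17 mA.
Check D_A: its anode-to-cathode voltage is 8.4 − 9.3 = -0.9 V < 0.7 V, so it is off. The assumption is consistent.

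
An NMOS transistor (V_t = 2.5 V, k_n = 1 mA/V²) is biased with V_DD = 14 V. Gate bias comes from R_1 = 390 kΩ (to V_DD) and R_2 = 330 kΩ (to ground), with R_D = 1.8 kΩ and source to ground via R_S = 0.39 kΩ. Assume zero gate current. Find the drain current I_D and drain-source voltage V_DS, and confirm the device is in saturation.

V_G = V_DD·R_2/(R_1+R_2) = 14×330/720 = 6.42 V.
Assume saturation: I_D = (k_n/2)(V_GS − V_t)² with V_GS = V_G − I_D·R_S = 6.42 − 0.39·I_D.
Substituting gives 0.0761·I_D² − 2.53·I_D + 7.67 = 0, with roots I_D = 3.38 or 29.9 mA.
The root I_D = 29.9 mA gives V_GS = -5.23 V ≤ V_t, so take I_D = 3.38 mA.
Then V_GS = 5.1 V and V_DS = V_DD − I_D(R_D+R_S) = 14 − 3.38×2.19 = 6.6 V.
Saturation requires V_DS ≥ V_GS − V_t = 2.6 V; 6.6 ≥ 2.6 ✓.

I_D ≈ 3.4 mA, V_DS ≈ 6.6 V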